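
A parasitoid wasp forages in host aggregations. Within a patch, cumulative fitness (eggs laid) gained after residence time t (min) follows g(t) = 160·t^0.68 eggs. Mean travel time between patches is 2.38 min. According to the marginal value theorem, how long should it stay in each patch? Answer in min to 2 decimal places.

5.06 min

Optimal t* satisfies g'(t*) = g(t*)/(T + t*).
g'(t) = 0.68·160·t^-0.32. Setting 0.68·160·t^-0.32 = 160·t^0.68/(2.38+t) gives 0.68(2.38+t) = t, so 0.32·t = 0.68×2.38.
t* = 0.68×2.38/0.32 = 5.058 min.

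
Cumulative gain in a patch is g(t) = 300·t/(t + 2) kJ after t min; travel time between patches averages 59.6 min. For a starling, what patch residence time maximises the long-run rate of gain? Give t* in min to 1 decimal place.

By the marginal value theorem, leave when the instantaneous gain rate g'(t) equals the habitat-wide average g(t)/(T + t).
g'(t) = 300·2/(t + 2)². Setting 300·2/(t+2)² = 300t/[(t+2)(59.6+t)] gives 2(59.6+t) = t(t+2), so t² = 2×59.6 = 119.2.
t* = √119.2 = 10.92 min.

10.9 min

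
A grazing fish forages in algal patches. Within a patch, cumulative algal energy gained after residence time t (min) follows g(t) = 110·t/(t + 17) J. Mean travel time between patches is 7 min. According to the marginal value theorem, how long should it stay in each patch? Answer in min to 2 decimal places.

10.91 min

Maximise g(t)/(T+t): set derivative to zero → g'(t)(T+t) = g(t).
g'(t) = 110·17/(t + 17)². Setting 110·17/(t+17)² = 110t/[(t+17)(7+t)] gives 17(7+t) = t(t+17), so t² = 17×7 = 119.
t* = √119 = 10.91 min.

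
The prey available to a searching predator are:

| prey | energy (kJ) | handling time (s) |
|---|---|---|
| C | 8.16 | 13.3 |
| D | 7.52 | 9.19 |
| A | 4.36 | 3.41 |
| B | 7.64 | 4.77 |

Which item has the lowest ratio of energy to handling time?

In descending order of E/h:
B: 7.64/4.77 = 1.6 kJ/s
A: 4.36/3.41 = 1.28 kJ/s
D: 7.52/9.19 = 0.818 kJ/s
C: 8.16/13.3 = 0.614 kJ/s

C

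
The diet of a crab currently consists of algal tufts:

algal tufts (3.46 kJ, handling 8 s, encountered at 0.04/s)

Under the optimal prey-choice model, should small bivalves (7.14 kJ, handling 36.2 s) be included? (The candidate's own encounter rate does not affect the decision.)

Current rate: (0.04×3.46)/(1 + 0.04×8) = 0.1048 kJ/s.
small bivalves: E/h = 7.14/36.2 = 0.1972 kJ/s.
Since 0.1972 > R, including small bivalves increases the long-run rate.

Yes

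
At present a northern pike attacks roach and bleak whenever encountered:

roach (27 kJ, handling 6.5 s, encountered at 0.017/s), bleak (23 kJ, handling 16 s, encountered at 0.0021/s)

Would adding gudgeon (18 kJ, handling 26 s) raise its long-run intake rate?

Yes

Current rate: (0.017×27 + 0.0021×23)/(1 + 0.017×6.5 + 0.0021×16) = 0.4434 kJ/s.
Profitability of gudgeon: 18/26 = 0.6923 kJ/s.
Since 0.6923 > R, including gudgeon increases the long-run rate.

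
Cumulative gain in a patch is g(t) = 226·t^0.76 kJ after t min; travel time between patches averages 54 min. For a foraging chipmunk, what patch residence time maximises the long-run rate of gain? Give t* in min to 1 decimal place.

171.0 min

Optimal t* satisfies g'(t*) = g(t*)/(T + t*).
g'(t) = 0.76·226·t^-0.24. Setting 0.76·226·t^-0.24 = 226·t^0.76/(54+t) gives 0.76(54+t) = t, so 0.24·t = 0.76×54.
t* = 0.76×54/0.24 = 171 min.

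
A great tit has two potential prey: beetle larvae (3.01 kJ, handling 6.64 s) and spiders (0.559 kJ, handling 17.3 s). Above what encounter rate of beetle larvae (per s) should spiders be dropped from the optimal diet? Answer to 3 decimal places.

0.012 per s

At the threshold, the rate on beetle larvae alone equals the profitability of spiders: λ·3.01/(1 + λ·6.64) = 0.559/17.3 = 0.03231.
Rearranging, λ(3.01 − 0.03231×6.64) = 0.03231, so λ = 0.03231/2.795 = 0.01156 per s.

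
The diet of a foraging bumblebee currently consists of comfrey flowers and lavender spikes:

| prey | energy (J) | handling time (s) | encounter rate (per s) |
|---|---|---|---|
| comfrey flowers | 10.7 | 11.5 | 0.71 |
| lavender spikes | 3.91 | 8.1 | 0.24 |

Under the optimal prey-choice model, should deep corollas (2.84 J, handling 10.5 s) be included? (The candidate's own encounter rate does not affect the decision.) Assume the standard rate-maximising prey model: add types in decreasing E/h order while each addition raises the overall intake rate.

Current rate: (0.71×10.7 + 0.24×3.91)/(1 + 0.71×11.5 + 0.24×8.1) = 0.7683 J/s.
Profitability of deep corollas: 2.84/10.5 = 0.2705 J/s.
Since 0.2705 < R, time spent handling deep corollas is better spent searching.

No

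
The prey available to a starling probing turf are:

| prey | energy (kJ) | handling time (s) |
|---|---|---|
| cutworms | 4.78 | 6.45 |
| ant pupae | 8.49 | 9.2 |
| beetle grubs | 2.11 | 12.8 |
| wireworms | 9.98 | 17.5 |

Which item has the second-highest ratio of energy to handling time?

cutworms

In descending order of E/h:
ant pupae: 8.49/9.2 = 0.923 kJ/s
cutworms: 4.78/6.45 = 0.741 kJ/s
wireworms: 9.98/17.5 = 0.57 kJ/s
beetle grubs: 2.11/12.8 = 0.165 kJ/s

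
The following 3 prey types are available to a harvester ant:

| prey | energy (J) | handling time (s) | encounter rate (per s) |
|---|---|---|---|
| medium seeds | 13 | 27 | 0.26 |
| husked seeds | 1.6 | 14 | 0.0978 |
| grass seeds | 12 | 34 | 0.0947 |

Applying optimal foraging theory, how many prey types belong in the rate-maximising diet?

1

E/h in descending order: medium seeds 0.481, grass seeds 0.353, husked seeds 0.114 J/s. The optimal diet is the largest prefix of this list for which every included type satisfies E_i/h_i > R on the types above it.
Rate on top 1: 0.4214. grass seeds: 0.353 < 0.4214 → exclude; stop.
Optimal diet: medium seeds — 1 of 3 types.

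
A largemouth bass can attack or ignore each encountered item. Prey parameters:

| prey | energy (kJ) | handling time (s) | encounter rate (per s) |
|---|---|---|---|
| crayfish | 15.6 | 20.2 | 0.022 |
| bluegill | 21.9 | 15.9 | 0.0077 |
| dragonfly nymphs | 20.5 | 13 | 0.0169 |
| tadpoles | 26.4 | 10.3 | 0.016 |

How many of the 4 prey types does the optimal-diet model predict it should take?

4

Rank by E/h (kJ/s): tadpoles 2.56, dragonfly nymphs 1.58, bluegill 1.38, crayfish 0.772. Include each in turn until the next type's E/h falls below the running intake rate.
Rate on top 1: 0.3626. dragonfly nymphs: 1.58 > 0.3626 → include.
Rate on top 2: 0.5553. bluegill: 1.38 > 0.5553 → include.
Rate on top 3: 0.6221. crayfish: 0.772 > 0.6221 → include.
Optimal diet: tadpoles, dragonfly nymphs, bluegill, crayfish — 4 of 4 types.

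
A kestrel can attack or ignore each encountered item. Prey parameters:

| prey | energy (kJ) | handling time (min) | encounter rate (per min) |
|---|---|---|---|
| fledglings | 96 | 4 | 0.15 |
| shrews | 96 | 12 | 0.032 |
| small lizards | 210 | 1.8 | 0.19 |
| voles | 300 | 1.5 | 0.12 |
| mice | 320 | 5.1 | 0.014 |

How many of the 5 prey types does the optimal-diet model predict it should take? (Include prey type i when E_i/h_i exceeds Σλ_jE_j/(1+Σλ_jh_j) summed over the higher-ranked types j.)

3

E/h in descending order: voles 200, small lizards 117, mice 62.7, fledglings 24, shrews 8 kJ/min. The optimal diet is the largest prefix of this list for which every included type satisfies E_i/h_i > R on the types above it.
Rate on top 1: 30.51. small lizards: 117 > 30.51 → include.
Rate on top 2: 49.87. mice: 62.7 > 49.87 → include.
Rate on top 3: 50.45. fledglings: 24 < 50.45 → exclude; stop.
Optimal diet: voles, small lizards, mice — 3 of 5 types.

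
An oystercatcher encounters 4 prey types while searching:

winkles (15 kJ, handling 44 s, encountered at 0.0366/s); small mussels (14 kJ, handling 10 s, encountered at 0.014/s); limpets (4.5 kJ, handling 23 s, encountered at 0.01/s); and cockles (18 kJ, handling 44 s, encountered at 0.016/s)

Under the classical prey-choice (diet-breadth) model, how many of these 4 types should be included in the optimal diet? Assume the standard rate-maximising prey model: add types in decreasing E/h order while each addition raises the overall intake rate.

Profitabilities (E/h, kJ/s): small mussels 1.4, cockles 0.409, winkles 0.341, limpets 0.196. Add prey in this order while the next type's profitability exceeds the intake rate on those already taken.
Rate on top 1: 0.1719. cockles: 0.409 > 0.1719 → include.
Rate on top 2: 0.2625. winkles: 0.341 > 0.2625 → include.
Rate on top 3: 0.299. limpets: 0.196 < 0.299 → exclude; stop.
Optimal diet: small mussels, cockles, winkles — 3 of 4 types.

3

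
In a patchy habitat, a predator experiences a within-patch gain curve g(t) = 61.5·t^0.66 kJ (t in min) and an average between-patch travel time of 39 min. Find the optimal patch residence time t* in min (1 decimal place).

Optimal t* satisfies g'(t*) = g(t*)/(T + t*).
g'(t) = 0.66·61.5·t^-0.34. Setting 0.66·61.5·t^-0.34 = 61.5·t^0.66/(39+t) gives 0.66(39+t) = t, so 0.34·t = 0.66×39.
t* = 0.66×39/0.34 = 75.71 min.

75.7 min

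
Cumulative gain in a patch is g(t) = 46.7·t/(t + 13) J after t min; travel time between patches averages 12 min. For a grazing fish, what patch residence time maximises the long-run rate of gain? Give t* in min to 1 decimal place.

12.5 min

Optimal t* satisfies g'(t*) = g(t*)/(T + t*).
g'(t) = 46.7·13/(t + 13)². Setting 46.7·13/(t+13)² = 46.7t/[(t+13)(12+t)] gives 13(12+t) = t(t+13), so t² = 13×12 = 156.
t* = √156 = 12.49 min.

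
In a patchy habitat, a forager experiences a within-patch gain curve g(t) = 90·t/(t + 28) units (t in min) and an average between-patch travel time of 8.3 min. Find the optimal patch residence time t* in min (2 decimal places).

By the marginal value theorem, leave when the instantaneous gain rate g'(t) equals the habitat-wide average g(t)/(T + t).
g'(t) = 90·28/(t + 28)². Setting 90·28/(t+28)² = 90t/[(t+28)(8.3+t)] gives 28(8.3+t) = t(t+28), so t² = 28×8.3 = 232.4.
t* = √232.4 = 15.24 min.

15.24 min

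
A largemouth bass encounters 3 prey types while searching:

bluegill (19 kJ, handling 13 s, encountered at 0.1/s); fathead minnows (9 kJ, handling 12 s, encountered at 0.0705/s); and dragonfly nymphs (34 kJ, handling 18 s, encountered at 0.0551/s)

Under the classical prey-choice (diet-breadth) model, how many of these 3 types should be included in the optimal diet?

2

Rank by E/h (kJ/s): dragonfly nymphs 1.89, bluegill 1.46, fathead minnows 0.75. Include each in turn until the next type's E/h falls below the running intake rate.
Rate on top 1: 0.9406. bluegill: 1.46 > 0.9406 → include.
Rate on top 2: 1.146. fathead minnows: 0.75 < 1.146 → exclude; stop.
Optimal diet: dragonfly nymphs, bluegill — 2 of 3 types.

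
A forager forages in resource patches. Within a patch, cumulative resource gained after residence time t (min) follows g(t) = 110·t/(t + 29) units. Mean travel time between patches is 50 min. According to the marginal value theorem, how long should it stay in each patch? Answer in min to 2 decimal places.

38.08 min

By the marginal value theorem, leave when the instantaneous gain rate g'(t) equals the habitat-wide average g(t)/(T + t).
g'(t) = 110·29/(t + 29)². Setting 110·29/(t+29)² = 110t/[(t+29)(50+t)] gives 29(50+t) = t(t+29), so t² = 29×50 = 1450.
t* = √1450 = 38.08 min.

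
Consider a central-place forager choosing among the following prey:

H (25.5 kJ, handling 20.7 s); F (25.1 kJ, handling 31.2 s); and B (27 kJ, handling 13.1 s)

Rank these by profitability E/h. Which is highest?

In descending order of E/h:
B: 27/13.1 = 2.06 kJ/s
H: 25.5/20.7 = 1.23 kJ/s
F: 25.1/31.2 = 0.804 kJ/s

B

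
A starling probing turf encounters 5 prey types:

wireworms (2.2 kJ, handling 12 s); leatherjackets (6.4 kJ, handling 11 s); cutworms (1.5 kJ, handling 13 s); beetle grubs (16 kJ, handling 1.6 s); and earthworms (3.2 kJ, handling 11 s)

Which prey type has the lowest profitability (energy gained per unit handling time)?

Profitability E/h (kJ/s): wireworms = 2.2/12 = 0.183, leatherjackets = 6.4/11 = 0.582, cutworms = 1.5/13 = 0.115, beetle grubs = 16/1.6 = 10, earthworms = 3.2/11 = 0.291.
Ranked: beetle grubs > leatherjackets > earthworms > wireworms > cutworms.

cutworms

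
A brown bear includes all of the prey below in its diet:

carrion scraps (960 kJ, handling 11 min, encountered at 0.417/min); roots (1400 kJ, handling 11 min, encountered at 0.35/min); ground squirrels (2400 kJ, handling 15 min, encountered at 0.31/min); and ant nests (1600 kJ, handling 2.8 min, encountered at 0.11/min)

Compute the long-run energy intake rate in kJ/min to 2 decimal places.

125.76 kJ/min

Energy encountered per unit search time: 0.417×960 + 0.35×1400 + 0.31×2400 + 0.11×1600 = 1810 kJ/min.
Handling time per unit search time: 0.417×11 + 0.35×11 + 0.31×15 + 0.11×2.8 = 13.39.
Rate = 1810/(1 + 13.39) = 125.8 kJ/min.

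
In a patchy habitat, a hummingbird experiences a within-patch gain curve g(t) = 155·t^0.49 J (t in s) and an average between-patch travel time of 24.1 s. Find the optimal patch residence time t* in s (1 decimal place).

Maximise g(t)/(T+t): set derivative to zero → g'(t)(T+t) = g(t).
g'(t) = 0.49·155·t^-0.51. Setting 0.49·155·t^-0.51 = 155·t^0.49/(24.1+t) gives 0.49(24.1+t) = t, so 0.51·t = 0.49×24.1.
t* = 0.49×24.1/0.51 = 23.15 s.

23.2 s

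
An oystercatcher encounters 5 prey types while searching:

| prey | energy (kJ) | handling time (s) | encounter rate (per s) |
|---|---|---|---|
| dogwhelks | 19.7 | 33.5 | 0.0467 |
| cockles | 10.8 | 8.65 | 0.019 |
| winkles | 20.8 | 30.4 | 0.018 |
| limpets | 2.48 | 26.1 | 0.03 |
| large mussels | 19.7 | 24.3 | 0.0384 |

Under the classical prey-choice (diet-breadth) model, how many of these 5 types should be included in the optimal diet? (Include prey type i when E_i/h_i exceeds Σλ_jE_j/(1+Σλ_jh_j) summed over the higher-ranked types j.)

Profitabilities (E/h, kJ/s): cockles 1.25, large mussels 0.811, winkles 0.684, dogwhelks 0.588, limpets 0.095. Add prey in this order while the next type's profitability exceeds the intake rate on those already taken.
Rate on top 1: 0.1762. large mussels: 0.811 > 0.1762 → include.
Rate on top 2: 0.4585. winkles: 0.684 > 0.4585 → include.
Rate on top 3: 0.5052. dogwhelks: 0.588 > 0.5052 → include.
Rate on top 4: 0.536. limpets: 0.095 < 0.536 → exclude; stop.
Optimal diet: cockles, large mussels, winkles, dogwhelks — 4 of 5 types.

4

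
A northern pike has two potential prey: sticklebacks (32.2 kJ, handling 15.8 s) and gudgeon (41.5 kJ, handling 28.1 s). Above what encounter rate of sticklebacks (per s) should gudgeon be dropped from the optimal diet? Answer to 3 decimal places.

Drop gudgeon once their profitability E₂/h₂ falls below the rate achievable on sticklebacks alone: E₂/h₂ = λE₁/(1 + λh₁).
Solve for λ: λE₁h₂ = E₂(1 + λh₁) → λ(E₁h₂ − E₂h₁) = E₂ → λ = E₂/(E₁h₂ − E₂h₁).
λ = 41.5/(32.2×28.1 − 41.5×15.8) = 41.5/249.1 = 0.1666 per s.

0.167 per s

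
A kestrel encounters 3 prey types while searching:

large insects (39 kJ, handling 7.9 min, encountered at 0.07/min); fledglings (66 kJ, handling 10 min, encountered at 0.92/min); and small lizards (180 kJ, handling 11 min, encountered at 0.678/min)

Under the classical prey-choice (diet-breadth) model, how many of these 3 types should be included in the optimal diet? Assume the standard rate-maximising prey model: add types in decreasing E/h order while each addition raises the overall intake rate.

1

Profitabilities (E/h, kJ/min): small lizards 16.4, fledglings 6.6, large insects 4.94. Add prey in this order while the next type's profitability exceeds the intake rate on those already taken.
Rate on top 1: 14.43. fledglings: 6.6 < 14.43 → exclude; stop.
Optimal diet: small lizards — 1 of 3 types.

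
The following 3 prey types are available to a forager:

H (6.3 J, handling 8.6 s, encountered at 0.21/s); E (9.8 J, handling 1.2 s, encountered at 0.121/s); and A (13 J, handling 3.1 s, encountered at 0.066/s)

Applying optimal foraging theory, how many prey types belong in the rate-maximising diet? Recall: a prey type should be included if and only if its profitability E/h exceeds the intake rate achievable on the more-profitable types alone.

Rank by E/h (J/s): E 8.17, A 4.19, H 0.733. Include each in turn until the next type's E/h falls below the running intake rate.
Rate on top 1: 1.035. A: 4.19 > 1.035 → include.
Rate on top 2: 1.514. H: 0.733 < 1.514 → exclude; stop.
Optimal diet: E, A — 2 of 3 types.

2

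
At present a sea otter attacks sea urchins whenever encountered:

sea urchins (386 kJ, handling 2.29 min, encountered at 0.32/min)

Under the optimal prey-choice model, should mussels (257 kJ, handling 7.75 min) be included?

Current rate: (0.32×386)/(1 + 0.32×2.29) = 71.28 kJ/min.
Profitability of mussels: 257/7.75 = 33.16 kJ/min.
33.16 < 71.28, so adding mussels would lower the average — exclude it.

No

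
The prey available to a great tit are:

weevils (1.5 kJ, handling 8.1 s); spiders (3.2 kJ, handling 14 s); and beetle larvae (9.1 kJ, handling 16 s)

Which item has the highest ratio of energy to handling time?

beetle larvae

In descending order of E/h:
beetle larvae: 9.1/16 = 0.569 kJ/s
spiders: 3.2/14 = 0.229 kJ/s
weevils: 1.5/8.1 = 0.185 kJ/s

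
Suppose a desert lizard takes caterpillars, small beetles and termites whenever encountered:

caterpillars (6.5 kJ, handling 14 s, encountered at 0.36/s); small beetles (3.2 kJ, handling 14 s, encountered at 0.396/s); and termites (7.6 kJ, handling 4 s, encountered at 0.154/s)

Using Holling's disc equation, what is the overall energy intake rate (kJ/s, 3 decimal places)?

Energy encountered per unit search time: 0.36×6.5 + 0.396×3.2 + 0.154×7.6 = 4.778 kJ/s.
Handling time per unit search time: 0.36×14 + 0.396×14 + 0.154×4 = 11.2.
Rate = 4.778/(1 + 11.2) = 0.3916 kJ/s.

0.392 kJ/s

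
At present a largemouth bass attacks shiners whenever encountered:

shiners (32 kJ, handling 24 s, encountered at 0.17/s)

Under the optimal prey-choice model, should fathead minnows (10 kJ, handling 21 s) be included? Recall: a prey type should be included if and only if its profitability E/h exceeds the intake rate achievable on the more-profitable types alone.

Intake rate on the current diet: R = (0.17×32) / (1 + 0.17×24) = 5.44/5.08 = 1.071 kJ/s.
Profitability of fathead minnows: 10/21 = 0.4762 kJ/s.
Since 0.4762 < R, time spent handling fathead minnows is better spent searching.

No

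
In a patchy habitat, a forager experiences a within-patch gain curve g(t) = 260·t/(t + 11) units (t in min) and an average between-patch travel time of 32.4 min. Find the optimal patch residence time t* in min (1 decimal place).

Maximise g(t)/(T+t): set derivative to zero → g'(t)(T+t) = g(t).
g'(t) = 260·11/(t + 11)². Setting 260·11/(t+11)² = 260t/[(t+11)(32.4+t)] gives 11(32.4+t) = t(t+11), so t² = 11×32.4 = 356.4.
t* = √356.4 = 18.88 min.

18.9 min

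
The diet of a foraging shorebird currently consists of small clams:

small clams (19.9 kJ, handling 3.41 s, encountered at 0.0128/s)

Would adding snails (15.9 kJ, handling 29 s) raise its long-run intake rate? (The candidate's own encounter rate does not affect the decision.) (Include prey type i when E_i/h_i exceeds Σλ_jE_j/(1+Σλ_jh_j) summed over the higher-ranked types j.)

Yes

Intake rate on the current diet: R = (0.0128×19.9) / (1 + 0.0128×3.41) = 0.2547/1.044 = 0.2441 kJ/s.
Profitability of snails: 15.9/29 = 0.5483 kJ/s.
Since 0.5483 > R, including snails increases the long-run rate.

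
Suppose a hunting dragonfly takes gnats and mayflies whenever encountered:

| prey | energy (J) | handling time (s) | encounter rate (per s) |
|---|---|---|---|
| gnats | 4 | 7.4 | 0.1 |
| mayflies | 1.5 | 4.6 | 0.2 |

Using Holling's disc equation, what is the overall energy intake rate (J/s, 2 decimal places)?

0.26 J/s

Energy encountered per unit search time: 0.1×4 + 0.2×1.5 = 0.7 J/s.
Handling time per unit search time: 0.1×7.4 + 0.2×4.6 = 1.66.
Rate = 0.7/(1 + 1.66) = 0.2632 J/s.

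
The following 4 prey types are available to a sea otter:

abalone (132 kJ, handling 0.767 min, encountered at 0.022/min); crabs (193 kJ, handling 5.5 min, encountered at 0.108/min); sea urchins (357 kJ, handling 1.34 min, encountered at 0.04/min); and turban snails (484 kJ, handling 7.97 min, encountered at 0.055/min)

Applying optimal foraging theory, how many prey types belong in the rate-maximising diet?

Rank by E/h (kJ/min): sea urchins 266, abalone 172, turban snails 60.7, crabs 35.1. Include each in turn until the next type's E/h falls below the running intake rate.
Rate on top 1: 13.55. abalone: 172 > 13.55 → include.
Rate on top 2: 16.05. turban snails: 60.7 > 16.05 → include.
Rate on top 3: 29.03. crabs: 35.1 > 29.03 → include.
Optimal diet: sea urchins, abalone, turban snails, crabs — 4 of 4 types.

4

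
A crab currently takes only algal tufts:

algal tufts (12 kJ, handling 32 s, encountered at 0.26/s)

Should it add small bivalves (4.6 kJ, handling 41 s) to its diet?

No

On algal tufts alone, R = ΣλE/(1+Σλh) = 3.12/9.32 = 0.3348 kJ/s.
small bivalves: E/h = 4.6/41 = 0.1122 kJ/s.
0.1122 < 0.3348, so adding small bivalves would lower the average — exclude it.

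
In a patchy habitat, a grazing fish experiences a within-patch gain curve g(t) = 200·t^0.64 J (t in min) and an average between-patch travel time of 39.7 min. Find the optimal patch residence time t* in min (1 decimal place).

70.6 min

Maximise g(t)/(T+t): set derivative to zero → g'(t)(T+t) = g(t).
g'(t) = 0.64·200·t^-0.36. Setting 0.64·200·t^-0.36 = 200·t^0.64/(39.7+t) gives 0.64(39.7+t) = t, so 0.36·t = 0.64×39.7.
t* = 0.64×39.7/0.36 = 70.58 min.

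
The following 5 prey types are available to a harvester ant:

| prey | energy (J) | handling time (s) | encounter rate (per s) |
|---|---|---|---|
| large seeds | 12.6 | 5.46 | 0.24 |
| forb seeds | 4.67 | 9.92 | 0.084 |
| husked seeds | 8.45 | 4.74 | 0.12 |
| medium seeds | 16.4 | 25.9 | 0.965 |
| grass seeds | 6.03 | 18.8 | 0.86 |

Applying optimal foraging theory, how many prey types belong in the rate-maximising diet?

E/h in descending order: large seeds 2.31, husked seeds 1.78, medium seeds 0.633, forb seeds 0.471, grass seeds 0.321 J/s. The optimal diet is the largest prefix of this list for which every included type satisfies E_i/h_i > R on the types above it.
Rate on top 1: 1.309. husked seeds: 1.78 > 1.309 → include.
Rate on top 2: 1.402. medium seeds: 0.633 < 1.402 → exclude; stop.
Optimal diet: large seeds, husked seeds — 2 of 5 types.

2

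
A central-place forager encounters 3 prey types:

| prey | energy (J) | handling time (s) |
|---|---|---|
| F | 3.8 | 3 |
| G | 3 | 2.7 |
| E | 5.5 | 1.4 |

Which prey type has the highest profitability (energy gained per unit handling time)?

Profitability E/h (J/s): F = 3.8/3 = 1.27, G = 3/2.7 = 1.11, E = 5.5/1.4 = 3.93.
Ranked: E > F > G.

E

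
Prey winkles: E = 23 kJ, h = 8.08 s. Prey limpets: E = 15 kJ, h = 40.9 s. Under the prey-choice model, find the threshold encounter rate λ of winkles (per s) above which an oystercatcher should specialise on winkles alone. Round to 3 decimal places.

At the threshold, the rate on winkles alone equals the profitability of limpets: λ·23/(1 + λ·8.08) = 15/40.9 = 0.3667.
Rearranging, λ(23 − 0.3667×8.08) = 0.3667, so λ = 0.3667/20.04 = 0.0183 per s.

0.018 per s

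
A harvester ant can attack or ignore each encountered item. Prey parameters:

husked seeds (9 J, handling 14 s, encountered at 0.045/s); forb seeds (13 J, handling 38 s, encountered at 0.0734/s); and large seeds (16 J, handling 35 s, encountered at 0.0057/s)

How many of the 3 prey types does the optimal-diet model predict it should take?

Profitabilities (E/h, J/s): husked seeds 0.643, large seeds 0.457, forb seeds 0.342. Add prey in this order while the next type's profitability exceeds the intake rate on those already taken.
Rate on top 1: 0.2485. large seeds: 0.457 > 0.2485 → include.
Rate on top 2: 0.2712. forb seeds: 0.342 > 0.2712 → include.
Optimal diet: husked seeds, large seeds, forb seeds — 3 of 3 types.

3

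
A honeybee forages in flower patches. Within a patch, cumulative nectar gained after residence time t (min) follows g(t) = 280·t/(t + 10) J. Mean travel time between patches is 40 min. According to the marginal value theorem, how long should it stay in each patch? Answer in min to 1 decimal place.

20.0 min

Optimal t* satisfies g'(t*) = g(t*)/(T + t*).
g'(t) = 280·10/(t + 10)². Setting 280·10/(t+10)² = 280t/[(t+10)(40+t)] gives 10(40+t) = t(t+10), so t² = 10×40 = 400.
t* = √400 = 20 min.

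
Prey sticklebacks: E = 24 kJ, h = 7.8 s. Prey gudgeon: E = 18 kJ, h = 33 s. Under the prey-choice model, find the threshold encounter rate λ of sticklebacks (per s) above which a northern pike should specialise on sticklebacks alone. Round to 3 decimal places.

The zero-one rule: include gudgeon iff E₂/h₂ > λE₁/(1+λh₁). Equality gives the switch point.
λE₁h₂ = E₂ + λE₂h₁ ⇒ λ = E₂/(E₁h₂ − E₂h₁) = 18/(792 − 140.4) = 0.02762 per s.

0.028 per s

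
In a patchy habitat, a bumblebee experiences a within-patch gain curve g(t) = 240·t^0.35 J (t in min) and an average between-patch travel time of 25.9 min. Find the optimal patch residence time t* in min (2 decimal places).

13.95 min

Optimal t* satisfies g'(t*) = g(t*)/(T + t*).
g'(t) = 0.35·240·t^-0.65. Setting 0.35·240·t^-0.65 = 240·t^0.35/(25.9+t) gives 0.35(25.9+t) = t, so 0.65·t = 0.35×25.9.
t* = 0.35×25.9/0.65 = 13.95 min.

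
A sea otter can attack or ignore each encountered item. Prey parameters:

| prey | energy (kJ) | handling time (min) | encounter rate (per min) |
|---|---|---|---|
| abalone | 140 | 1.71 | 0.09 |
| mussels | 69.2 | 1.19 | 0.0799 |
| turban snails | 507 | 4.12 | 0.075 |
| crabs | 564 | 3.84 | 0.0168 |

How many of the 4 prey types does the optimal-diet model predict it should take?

4

Profitabilities (E/h, kJ/min): crabs 147, turban snails 123, abalone 81.9, mussels 58.2. Add prey in this order while the next type's profitability exceeds the intake rate on those already taken.
Rate on top 1: 8.901. turban snails: 123 > 8.901 → include.
Rate on top 2: 34.58. abalone: 81.9 > 34.58 → include.
Rate on top 3: 39.35. mussels: 58.2 > 39.35 → include.
Optimal diet: crabs, turban snails, abalone, mussels — 4 of 4 types.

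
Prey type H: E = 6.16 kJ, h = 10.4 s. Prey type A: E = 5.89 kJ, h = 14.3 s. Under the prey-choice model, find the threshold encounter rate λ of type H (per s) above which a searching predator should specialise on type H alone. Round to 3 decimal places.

0.220 per s

At the threshold, the rate on type H alone equals the profitability of type A: λ·6.16/(1 + λ·10.4) = 5.89/14.3 = 0.4119.
Rearranging, λ(6.16 − 0.4119×10.4) = 0.4119, so λ = 0.4119/1.876 = 0.2195 per s.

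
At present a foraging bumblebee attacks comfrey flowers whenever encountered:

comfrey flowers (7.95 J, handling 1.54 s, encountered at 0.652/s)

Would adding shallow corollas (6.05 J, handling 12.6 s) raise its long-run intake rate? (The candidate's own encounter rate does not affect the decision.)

No

Intake rate on the current diet: R = (0.652×7.95) / (1 + 0.652×1.54) = 5.183/2.004 = 2.586 J/s.
shallow corollas: E/h = 6.05/12.6 = 0.4802 J/s.
Since 0.4802 < R, time spent handling shallow corollas is better spent searching.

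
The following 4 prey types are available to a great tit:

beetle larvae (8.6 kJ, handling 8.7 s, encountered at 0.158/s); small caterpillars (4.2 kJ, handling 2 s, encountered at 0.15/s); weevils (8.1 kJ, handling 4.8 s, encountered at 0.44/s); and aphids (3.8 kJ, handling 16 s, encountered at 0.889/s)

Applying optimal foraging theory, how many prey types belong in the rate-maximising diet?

Profitabilities (E/h, kJ/s): small caterpillars 2.1, weevils 1.69, beetle larvae 0.989, aphids 0.237. Add prey in this order while the next type's profitability exceeds the intake rate on those already taken.
Rate on top 1: 0.4846. weevils: 1.69 > 0.4846 → include.
Rate on top 2: 1.229. beetle larvae: 0.989 < 1.229 → exclude; stop.
Optimal diet: small caterpillars, weevils — 2 of 4 types.

2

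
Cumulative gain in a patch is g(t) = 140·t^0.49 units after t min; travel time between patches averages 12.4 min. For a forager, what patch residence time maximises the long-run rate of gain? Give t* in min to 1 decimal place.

By the marginal value theorem, leave when the instantaneous gain rate g'(t) equals the habitat-wide average g(t)/(T + t).
g'(t) = 0.49·140·t^-0.51. Setting 0.49·140·t^-0.51 = 140·t^0.49/(12.4+t) gives 0.49(12.4+t) = t, so 0.51·t = 0.49×12.4.
t* = 0.49×12.4/0.51 = 11.91 min.

11.9 min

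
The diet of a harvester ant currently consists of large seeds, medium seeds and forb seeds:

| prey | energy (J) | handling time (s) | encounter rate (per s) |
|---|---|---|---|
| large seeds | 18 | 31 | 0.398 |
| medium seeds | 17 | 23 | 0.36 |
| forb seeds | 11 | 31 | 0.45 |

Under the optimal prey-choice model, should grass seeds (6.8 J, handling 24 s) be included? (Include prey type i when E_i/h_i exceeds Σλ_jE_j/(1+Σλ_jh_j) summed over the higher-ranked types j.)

Current rate: (0.398×18 + 0.36×17 + 0.45×11)/(1 + 0.398×31 + 0.36×23 + 0.45×31) = 0.5127 J/s.
Profitability of grass seeds: 6.8/24 = 0.2833 J/s.
Since 0.2833 < R, time spent handling grass seeds is better spent searching.

No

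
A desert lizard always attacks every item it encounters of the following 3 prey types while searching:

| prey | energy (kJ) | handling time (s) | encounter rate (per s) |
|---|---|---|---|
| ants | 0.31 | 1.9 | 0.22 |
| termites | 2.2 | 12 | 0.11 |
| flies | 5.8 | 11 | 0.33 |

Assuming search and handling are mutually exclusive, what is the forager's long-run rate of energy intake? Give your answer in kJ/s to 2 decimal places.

R = Σλ_iE_i / (1 + Σλ_ih_i)
Numerator: 0.22×0.31 + 0.11×2.2 + 0.33×5.8 = 2.224
Denominator: 1 + 0.22×1.9 + 0.11×12 + 0.33×11 = 6.368
R = 2.224/6.368 = 0.3493 kJ/s

0.35 kJ/s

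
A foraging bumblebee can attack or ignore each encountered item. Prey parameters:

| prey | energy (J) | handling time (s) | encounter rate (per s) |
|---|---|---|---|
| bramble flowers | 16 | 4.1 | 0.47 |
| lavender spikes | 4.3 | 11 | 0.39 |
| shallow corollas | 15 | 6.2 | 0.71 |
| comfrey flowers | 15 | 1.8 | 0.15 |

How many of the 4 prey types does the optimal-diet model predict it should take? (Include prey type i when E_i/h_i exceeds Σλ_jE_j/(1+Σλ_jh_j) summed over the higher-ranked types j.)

E/h in descending order: comfrey flowers 8.33, bramble flowers 3.9, shallow corollas 2.42, lavender spikes 0.391 J/s. The optimal diet is the largest prefix of this list for which every included type satisfies E_i/h_i > R on the types above it.
Rate on top 1: 1.772. bramble flowers: 3.9 > 1.772 → include.
Rate on top 2: 3.056. shallow corollas: 2.42 < 3.056 → exclude; stop.
Optimal diet: comfrey flowers, bramble flowers — 2 of 4 types.

2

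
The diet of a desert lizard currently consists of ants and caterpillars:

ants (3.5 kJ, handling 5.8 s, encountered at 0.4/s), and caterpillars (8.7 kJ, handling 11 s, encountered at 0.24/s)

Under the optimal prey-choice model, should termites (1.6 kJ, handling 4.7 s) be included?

Current rate: (0.4×3.5 + 0.24×8.7)/(1 + 0.4×5.8 + 0.24×11) = 0.5852 kJ/s.
termites: E/h = 1.6/4.7 = 0.3404 kJ/s.
Since 0.3404 < R, time spent handling termites is better spent searching.

No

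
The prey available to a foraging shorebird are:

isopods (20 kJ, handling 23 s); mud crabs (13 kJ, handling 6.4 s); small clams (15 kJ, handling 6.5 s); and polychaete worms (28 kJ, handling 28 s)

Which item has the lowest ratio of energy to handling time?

isopods

Profitability E/h (kJ/s): isopods = 20/23 = 0.87, mud crabs = 13/6.4 = 2.03, small clams = 15/6.5 = 2.31, polychaete worms = 28/28 = 1.
Ranked: small clams > mud crabs > polychaete worms > isopods.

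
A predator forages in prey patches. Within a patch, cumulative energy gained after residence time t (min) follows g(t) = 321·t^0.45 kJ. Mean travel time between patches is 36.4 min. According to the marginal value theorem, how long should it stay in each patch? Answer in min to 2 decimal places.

29.78 min

Maximise g(t)/(T+t): set derivative to zero → g'(t)(T+t) = g(t).
g'(t) = 0.45·321·t^-0.55. Setting 0.45·321·t^-0.55 = 321·t^0.45/(36.4+t) gives 0.45(36.4+t) = t, so 0.55·t = 0.45×36.4.
t* = 0.45×36.4/0.55 = 29.78 min.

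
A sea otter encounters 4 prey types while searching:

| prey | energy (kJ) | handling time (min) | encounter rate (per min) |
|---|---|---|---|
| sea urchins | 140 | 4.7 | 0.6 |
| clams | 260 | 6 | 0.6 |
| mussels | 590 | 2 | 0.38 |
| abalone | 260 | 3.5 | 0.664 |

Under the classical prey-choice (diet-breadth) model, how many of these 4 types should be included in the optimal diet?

1

Rank by E/h (kJ/min): mussels 295, abalone 74.3, clams 43.3, sea urchins 29.8. Include each in turn until the next type's E/h falls below the running intake rate.
Rate on top 1: 127.4. abalone: 74.3 < 127.4 → exclude; stop.
Optimal diet: mussels — 1 of 4 types.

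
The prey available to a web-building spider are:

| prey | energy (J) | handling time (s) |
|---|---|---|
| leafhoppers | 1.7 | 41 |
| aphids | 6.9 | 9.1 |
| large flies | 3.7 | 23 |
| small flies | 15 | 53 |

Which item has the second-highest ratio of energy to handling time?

small flies

Profitability E/h (J/s): leafhoppers = 1.7/41 = 0.0415, aphids = 6.9/9.1 = 0.758, large flies = 3.7/23 = 0.161, small flies = 15/53 = 0.283.
Ranked: aphids > small flies > large flies > leafhoppers.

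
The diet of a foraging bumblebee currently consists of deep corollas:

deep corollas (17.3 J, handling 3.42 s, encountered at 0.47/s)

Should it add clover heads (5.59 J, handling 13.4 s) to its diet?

Intake rate on the current diet: R = (0.47×17.3) / (1 + 0.47×3.42) = 8.131/2.607 = 3.118 J/s.
clover heads: E/h = 5.59/13.4 = 0.4172 J/s.
0.4172 < 3.118, so adding clover heads would lower the average — exclude it.

No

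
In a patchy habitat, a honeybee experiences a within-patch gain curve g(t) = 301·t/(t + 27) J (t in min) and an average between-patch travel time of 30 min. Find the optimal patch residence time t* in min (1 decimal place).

By the marginal value theorem, leave when the instantaneous gain rate g'(t) equals the habitat-wide average g(t)/(T + t).
g'(t) = 301·27/(t + 27)². Setting 301·27/(t+27)² = 301t/[(t+27)(30+t)] gives 27(30+t) = t(t+27), so t² = 27×30 = 810.
t* = √810 = 28.46 min.

28.5 min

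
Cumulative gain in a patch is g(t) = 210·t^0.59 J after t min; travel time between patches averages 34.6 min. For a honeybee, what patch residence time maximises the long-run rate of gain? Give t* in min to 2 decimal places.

By the marginal value theorem, leave when the instantaneous gain rate g'(t) equals the habitat-wide average g(t)/(T + t).
g'(t) = 0.59·210·t^-0.41. Setting 0.59·210·t^-0.41 = 210·t^0.59/(34.6+t) gives 0.59(34.6+t) = t, so 0.41·t = 0.59×34.6.
t* = 0.59×34.6/0.41 = 49.79 min.

49.79 min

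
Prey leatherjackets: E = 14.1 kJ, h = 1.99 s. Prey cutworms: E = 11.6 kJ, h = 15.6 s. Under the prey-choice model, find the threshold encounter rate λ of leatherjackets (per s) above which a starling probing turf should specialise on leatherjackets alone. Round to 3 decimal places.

The zero-one rule: include cutworms iff E₂/h₂ > λE₁/(1+λh₁). Equality gives the switch point.
λE₁h₂ = E₂ + λE₂h₁ ⇒ λ = E₂/(E₁h₂ − E₂h₁) = 11.6/(220 − 23.08) = 0.05892 per s.

0.059 per s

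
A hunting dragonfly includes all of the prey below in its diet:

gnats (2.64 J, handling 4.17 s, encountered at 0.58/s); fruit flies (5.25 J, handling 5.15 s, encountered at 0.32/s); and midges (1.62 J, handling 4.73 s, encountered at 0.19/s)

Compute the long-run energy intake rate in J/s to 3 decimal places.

R = Σλ_iE_i / (1 + Σλ_ih_i)
Numerator: 0.58×2.64 + 0.32×5.25 + 0.19×1.62 = 3.519
Denominator: 1 + 0.58×4.17 + 0.32×5.15 + 0.19×4.73 = 5.965
R = 3.519/5.965 = 0.5899 J/s

0.590 J/s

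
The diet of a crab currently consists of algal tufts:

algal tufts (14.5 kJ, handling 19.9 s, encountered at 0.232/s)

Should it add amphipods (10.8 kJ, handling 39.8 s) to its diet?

No

Intake rate on the current diet: R = (0.232×14.5) / (1 + 0.232×19.9) = 3.364/5.617 = 0.5989 kJ/s.
amphipods: E/h = 10.8/39.8 = 0.2714 kJ/s.
0.2714 < 0.5989, so adding amphipods would lower the average — exclude it.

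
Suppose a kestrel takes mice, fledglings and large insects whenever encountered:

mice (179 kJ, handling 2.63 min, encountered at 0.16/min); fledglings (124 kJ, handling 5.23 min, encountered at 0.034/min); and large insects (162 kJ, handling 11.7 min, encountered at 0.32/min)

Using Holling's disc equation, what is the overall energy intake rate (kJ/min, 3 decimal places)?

R = (0.16×179 + 0.034×124 + 0.32×162) / (1 + 0.16×2.63 + 0.034×5.23 + 0.32×11.7) = 84.7/5.343 = 15.85 kJ/min.

15.853 kJ/min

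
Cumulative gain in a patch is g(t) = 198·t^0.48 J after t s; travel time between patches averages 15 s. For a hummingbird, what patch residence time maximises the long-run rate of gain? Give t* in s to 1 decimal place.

Maximise g(t)/(T+t): set derivative to zero → g'(t)(T+t) = g(t).
g'(t) = 0.48·198·t^-0.52. Setting 0.48·198·t^-0.52 = 198·t^0.48/(15+t) gives 0.48(15+t) = t, so 0.52·t = 0.48×15.
t* = 0.48×15/0.52 = 13.85 s.

13.8 s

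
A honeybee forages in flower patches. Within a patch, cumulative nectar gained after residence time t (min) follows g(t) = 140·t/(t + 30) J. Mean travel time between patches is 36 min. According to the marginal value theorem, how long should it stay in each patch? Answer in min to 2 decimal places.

Optimal t* satisfies g'(t*) = g(t*)/(T + t*).
g'(t) = 140·30/(t + 30)². Setting 140·30/(t+30)² = 140t/[(t+30)(36+t)] gives 30(36+t) = t(t+30), so t² = 30×36 = 1080.
t* = √1080 = 32.86 min.

32.86 min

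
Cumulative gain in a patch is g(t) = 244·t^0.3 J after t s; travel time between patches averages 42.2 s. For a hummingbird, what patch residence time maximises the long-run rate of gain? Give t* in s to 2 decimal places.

18.09 s

By the marginal value theorem, leave when the instantaneous gain rate g'(t) equals the habitat-wide average g(t)/(T + t).
g'(t) = 0.3·244·t^-0.7. Setting 0.3·244·t^-0.7 = 244·t^0.3/(42.2+t) gives 0.3(42.2+t) = t, so 0.70·t = 0.3×42.2.
t* = 0.3×42.2/0.70 = 18.09 s.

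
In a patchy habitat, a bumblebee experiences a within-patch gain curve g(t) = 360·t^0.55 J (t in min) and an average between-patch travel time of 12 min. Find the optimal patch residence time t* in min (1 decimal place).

Optimal t* satisfies g'(t*) = g(t*)/(T + t*).
g'(t) = 0.55·360·t^-0.45. Setting 0.55·360·t^-0.45 = 360·t^0.55/(12+t) gives 0.55(12+t) = t, so 0.45·t = 0.55×12.
t* = 0.55×12/0.45 = 14.67 min.

14.7 min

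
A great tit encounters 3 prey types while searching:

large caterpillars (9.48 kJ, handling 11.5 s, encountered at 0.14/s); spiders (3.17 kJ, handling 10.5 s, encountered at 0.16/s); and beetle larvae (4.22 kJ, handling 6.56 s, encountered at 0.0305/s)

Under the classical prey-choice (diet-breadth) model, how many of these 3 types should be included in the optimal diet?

2

Profitabilities (E/h, kJ/s): large caterpillars 0.824, beetle larvae 0.643, spiders 0.302. Add prey in this order while the next type's profitability exceeds the intake rate on those already taken.
Rate on top 1: 0.5085. beetle larvae: 0.643 > 0.5085 → include.
Rate on top 2: 0.5181. spiders: 0.302 < 0.5181 → exclude; stop.
Optimal diet: large caterpillars, beetle larvae — 2 of 3 types.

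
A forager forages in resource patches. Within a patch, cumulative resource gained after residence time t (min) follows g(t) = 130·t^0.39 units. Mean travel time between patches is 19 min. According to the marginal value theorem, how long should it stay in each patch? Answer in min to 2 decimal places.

12.15 min

Optimal t* satisfies g'(t*) = g(t*)/(T + t*).
g'(t) = 0.39·130·t^-0.61. Setting 0.39·130·t^-0.61 = 130·t^0.39/(19+t) gives 0.39(19+t) = t, so 0.61·t = 0.39×19.
t* = 0.39×19/0.61 = 12.15 min.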